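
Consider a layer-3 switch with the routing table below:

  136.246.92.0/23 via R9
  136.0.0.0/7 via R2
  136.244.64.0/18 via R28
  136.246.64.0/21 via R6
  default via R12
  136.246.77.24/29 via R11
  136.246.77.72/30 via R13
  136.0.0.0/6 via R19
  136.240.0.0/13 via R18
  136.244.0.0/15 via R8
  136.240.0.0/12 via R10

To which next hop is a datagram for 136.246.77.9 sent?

Routes whose prefix contains 136.246.77.9:
  0.0.0.0/0 (default, matches everything) -> R12
  136.0.0.0/6 (136.0.0.0 - 139.255.255.255) -> R19
  136.0.0.0/7 (136.0.0.0 - 137.255.255.255) -> R2
  136.240.0.0/12 (136.240.0.0 - 136.255.255.255) -> R10
  136.240.0.0/13 (136.240.0.0 - 136.247.255.255) -> R18
More-specific entries that do NOT match:
  136.246.77.72/30 (136.246.77.72 - 136.246.77.75) does not contain 136.246.77.9
  136.246.77.24/29 (136.246.77.24 - 136.246.77.31) does not contain 136.246.77.9
  136.246.92.0/23 (136.246.92.0 - 136.246.93.255) does not contain 136.246.77.9
  136.246.64.0/21 (136.246.64.0 - 136.246.71.255) does not contain 136.246.77.9
  136.244.64.0/18 (136.244.64.0 - 136.244.127.255) does not contain 136.246.77.9
  136.244.0.0/15 (136.244.0.0 - 136.245.255.255) does not contain 136.246.77.9
Longest matching prefix is /13 -> next hop R18.

R18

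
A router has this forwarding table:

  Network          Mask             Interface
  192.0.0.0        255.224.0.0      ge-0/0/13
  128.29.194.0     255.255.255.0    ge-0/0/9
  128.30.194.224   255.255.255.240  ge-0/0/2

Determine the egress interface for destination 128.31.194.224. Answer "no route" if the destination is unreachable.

No entry's prefix contains 128.31.194.224; there is no default route.

no route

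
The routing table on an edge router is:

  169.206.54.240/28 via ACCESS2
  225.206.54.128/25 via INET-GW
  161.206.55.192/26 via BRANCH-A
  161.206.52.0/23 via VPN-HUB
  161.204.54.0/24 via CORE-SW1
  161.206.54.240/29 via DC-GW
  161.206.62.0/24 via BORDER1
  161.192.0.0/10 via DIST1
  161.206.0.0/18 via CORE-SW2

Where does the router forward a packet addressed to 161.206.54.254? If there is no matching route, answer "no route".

Routes whose prefix contains 161.206.54.254:
  161.192.0.0/10 (161.192.0.0 - 161.255.255.255) -> DIST1
  161.206.0.0/18 (161.206.0.0 - 161.206.63.255) -> CORE-SW2
More-specific entries that do NOT match:
  161.206.54.240/29 (161.206.54.240 - 161.206.54.247) does not contain 161.206.54.254
  169.206.54.240/28 (169.206.54.240 - 169.206.54.255) does not contain 161.206.54.254
  161.206.55.192/26 (161.206.55.192 - 161.206.55.255) does not contain 161.206.54.254
  225.206.54.128/25 (225.206.54.128 - 225.206.54.255) does not contain 161.206.54.254
  161.204.54.0/24 (161.204.54.0 - 161.204.54.255) does not contain 161.206.54.254
  161.206.62.0/24 (161.206.62.0 - 161.206.62.255) does not contain 161.206.54.254
  161.206.52.0/23 (161.206.52.0 - 161.206.53.255) does not contain 161.206.54.254
Longest matching prefix is /18 -> next hop CORE-SW2.

CORE-SW2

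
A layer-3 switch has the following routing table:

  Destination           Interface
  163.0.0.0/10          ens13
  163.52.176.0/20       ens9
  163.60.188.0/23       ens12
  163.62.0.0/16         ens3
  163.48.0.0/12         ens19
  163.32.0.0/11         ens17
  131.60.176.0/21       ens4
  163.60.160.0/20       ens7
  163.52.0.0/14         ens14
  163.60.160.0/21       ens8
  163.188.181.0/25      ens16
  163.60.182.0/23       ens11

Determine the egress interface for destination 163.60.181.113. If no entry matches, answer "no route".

ens19

Routes whose prefix contains 163.60.181.113:
  163.0.0.0/10 (163.0.0.0 - 163.63.255.255) -> ens13
  163.32.0.0/11 (163.32.0.0 - 163.63.255.255) -> ens17
  163.48.0.0/12 (163.48.0.0 - 163.63.255.255) -> ens19
More-specific entries that do NOT match:
  163.188.181.0/25 (163.188.181.0 - 163.188.181.127) does not contain 163.60.181.113
  163.60.188.0/23 (163.60.188.0 - 163.60.189.255) does not contain 163.60.181.113
  163.60.182.0/23 (163.60.182.0 - 163.60.183.255) does not contain 163.60.181.113
  131.60.176.0/21 (131.60.176.0 - 131.60.183.255) does not contain 163.60.181.113
  163.60.160.0/21 (163.60.160.0 - 163.60.167.255) does not contain 163.60.181.113
  163.52.176.0/20 (163.52.176.0 - 163.52.191.255) does not contain 163.60.181.113
  163.60.160.0/20 (163.60.160.0 - 163.60.175.255) does not contain 163.60.181.113
  163.62.0.0/16 (163.62.0.0 - 163.62.255.255) does not contain 163.60.181.113
  163.52.0.0/14 (163.52.0.0 - 163.55.255.255) does not contain 163.60.181.113
Longest matching prefix is /12 -> interface ens19.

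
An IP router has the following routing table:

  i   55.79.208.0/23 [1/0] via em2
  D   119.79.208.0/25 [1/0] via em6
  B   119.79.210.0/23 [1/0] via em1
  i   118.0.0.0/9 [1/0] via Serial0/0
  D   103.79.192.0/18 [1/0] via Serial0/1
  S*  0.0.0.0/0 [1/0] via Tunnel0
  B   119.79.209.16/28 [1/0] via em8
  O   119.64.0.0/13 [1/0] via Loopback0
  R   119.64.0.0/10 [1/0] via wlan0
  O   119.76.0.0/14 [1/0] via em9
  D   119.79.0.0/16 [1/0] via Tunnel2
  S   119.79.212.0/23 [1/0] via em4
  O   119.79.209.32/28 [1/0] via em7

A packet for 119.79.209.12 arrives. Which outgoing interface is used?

Routes whose prefix contains 119.79.209.12:
  0.0.0.0/0 (default, matches everything) -> Tunnel0
  119.64.0.0/10 (119.64.0.0 - 119.127.255.255) -> wlan0
  119.76.0.0/14 (119.76.0.0 - 119.79.255.255) -> em9
  119.79.0.0/16 (119.79.0.0 - 119.79.255.255) -> Tunnel2
More-specific entries that do NOT match:
  119.79.209.16/28 (119.79.209.16 - 119.79.209.31) does not contain 119.79.209.12
  119.79.209.32/28 (119.79.209.32 - 119.79.209.47) does not contain 119.79.209.12
  119.79.208.0/25 (119.79.208.0 - 119.79.208.127) does not contain 119.79.209.12
  55.79.208.0/23 (55.79.208.0 - 55.79.209.255) does not contain 119.79.209.12
  119.79.210.0/23 (119.79.210.0 - 119.79.211.255) does not contain 119.79.209.12
  119.79.212.0/23 (119.79.212.0 - 119.79.213.255) does not contain 119.79.209.12
  103.79.192.0/18 (103.79.192.0 - 103.79.255.255) does not contain 119.79.209.12
Longest matching prefix is /16 -> interface Tunnel2.

Tunnel2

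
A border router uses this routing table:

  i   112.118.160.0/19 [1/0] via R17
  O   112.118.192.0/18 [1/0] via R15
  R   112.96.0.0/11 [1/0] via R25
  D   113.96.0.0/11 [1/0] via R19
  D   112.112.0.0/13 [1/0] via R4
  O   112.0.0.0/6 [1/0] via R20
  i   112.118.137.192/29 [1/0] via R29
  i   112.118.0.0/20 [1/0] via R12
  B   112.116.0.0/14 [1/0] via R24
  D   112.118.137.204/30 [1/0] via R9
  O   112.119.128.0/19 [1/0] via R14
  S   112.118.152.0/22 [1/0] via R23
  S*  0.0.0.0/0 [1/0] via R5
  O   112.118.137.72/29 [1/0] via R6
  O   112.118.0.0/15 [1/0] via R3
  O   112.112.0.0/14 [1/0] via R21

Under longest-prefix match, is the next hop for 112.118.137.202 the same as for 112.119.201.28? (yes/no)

yes

112.118.137.202: longest match 112.118.0.0/15 -> R3
112.119.201.28: longest match 112.118.0.0/15 -> R3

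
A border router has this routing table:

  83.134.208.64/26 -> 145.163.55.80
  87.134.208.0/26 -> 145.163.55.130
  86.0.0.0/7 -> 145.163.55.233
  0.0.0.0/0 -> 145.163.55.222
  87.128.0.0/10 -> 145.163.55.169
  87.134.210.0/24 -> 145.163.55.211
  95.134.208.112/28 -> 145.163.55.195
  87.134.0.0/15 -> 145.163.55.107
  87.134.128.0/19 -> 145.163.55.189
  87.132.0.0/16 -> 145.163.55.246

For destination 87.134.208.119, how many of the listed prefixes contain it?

4

Prefixes containing 87.134.208.119:
  0.0.0.0/0 (default, matches everything)
  86.0.0.0/7 (86.0.0.0 - 87.255.255.255)
  87.128.0.0/10 (87.128.0.0 - 87.191.255.255)
  87.134.0.0/15 (87.134.0.0 - 87.135.255.255)
Total matching entries: 4.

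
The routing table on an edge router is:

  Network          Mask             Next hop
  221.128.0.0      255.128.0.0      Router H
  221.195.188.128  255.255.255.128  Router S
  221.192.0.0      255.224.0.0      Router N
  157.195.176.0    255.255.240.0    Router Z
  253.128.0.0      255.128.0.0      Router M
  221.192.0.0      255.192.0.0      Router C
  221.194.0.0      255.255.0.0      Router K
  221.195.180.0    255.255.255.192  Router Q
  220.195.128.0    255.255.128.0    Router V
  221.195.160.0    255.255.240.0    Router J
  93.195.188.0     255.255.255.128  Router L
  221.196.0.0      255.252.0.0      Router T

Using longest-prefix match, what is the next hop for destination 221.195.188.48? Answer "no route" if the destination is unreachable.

Routes whose prefix contains 221.195.188.48:
  221.128.0.0/9 (221.128.0.0 - 221.255.255.255) -> Router H
  221.192.0.0/10 (221.192.0.0 - 221.255.255.255) -> Router C
  221.192.0.0/11 (221.192.0.0 - 221.223.255.255) -> Router N
More-specific entries that do NOT match:
  221.195.180.0/26 (221.195.180.0 - 221.195.180.63) does not contain 221.195.188.48
  221.195.188.128/25 (221.195.188.128 - 221.195.188.255) does not contain 221.195.188.48
  93.195.188.0/25 (93.195.188.0 - 93.195.188.127) does not contain 221.195.188.48
  157.195.176.0/20 (157.195.176.0 - 157.195.191.255) does not contain 221.195.188.48
  221.195.160.0/20 (221.195.160.0 - 221.195.175.255) does not contain 221.195.188.48
  220.195.128.0/17 (220.195.128.0 - 220.195.255.255) does not contain 221.195.188.48
  221.194.0.0/16 (221.194.0.0 - 221.194.255.255) does not contain 221.195.188.48
  221.196.0.0/14 (221.196.0.0 - 221.199.255.255) does not contain 221.195.188.48
Longest matching prefix is /11 -> next hop Router N.

Router N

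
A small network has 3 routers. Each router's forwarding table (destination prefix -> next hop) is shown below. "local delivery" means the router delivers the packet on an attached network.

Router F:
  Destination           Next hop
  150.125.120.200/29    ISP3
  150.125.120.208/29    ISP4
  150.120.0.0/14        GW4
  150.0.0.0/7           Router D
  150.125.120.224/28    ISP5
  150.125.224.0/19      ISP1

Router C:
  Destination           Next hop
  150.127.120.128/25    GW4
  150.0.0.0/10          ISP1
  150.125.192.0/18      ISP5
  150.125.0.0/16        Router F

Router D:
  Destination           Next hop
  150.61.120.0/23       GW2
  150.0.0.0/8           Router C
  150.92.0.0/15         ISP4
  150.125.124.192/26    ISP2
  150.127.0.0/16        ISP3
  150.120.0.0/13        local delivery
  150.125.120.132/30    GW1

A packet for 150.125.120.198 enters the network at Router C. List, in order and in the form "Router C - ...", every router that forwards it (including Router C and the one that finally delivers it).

At Router C: longest match for 150.125.120.198 is 150.125.0.0/16 -> Router F
At Router F: longest match for 150.125.120.198 is 150.0.0.0/7 -> Router D
At Router D: longest match for 150.125.120.198 is 150.120.0.0/13 -> local delivery

Router C - Router F - Router D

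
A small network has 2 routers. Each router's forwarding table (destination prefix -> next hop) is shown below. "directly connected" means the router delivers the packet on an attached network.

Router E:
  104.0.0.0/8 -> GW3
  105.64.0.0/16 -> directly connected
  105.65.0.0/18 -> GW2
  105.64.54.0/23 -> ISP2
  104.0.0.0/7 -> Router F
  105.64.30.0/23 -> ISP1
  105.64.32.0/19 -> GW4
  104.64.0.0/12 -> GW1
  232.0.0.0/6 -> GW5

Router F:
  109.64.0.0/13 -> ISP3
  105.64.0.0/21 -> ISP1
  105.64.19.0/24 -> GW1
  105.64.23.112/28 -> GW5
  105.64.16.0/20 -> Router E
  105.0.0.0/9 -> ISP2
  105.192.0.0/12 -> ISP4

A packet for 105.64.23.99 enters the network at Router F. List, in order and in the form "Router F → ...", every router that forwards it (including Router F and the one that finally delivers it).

Router F → Router E

At Router F: longest match for 105.64.23.99 is 105.64.16.0/20 -> Router E
At Router E: longest match for 105.64.23.99 is 105.64.0.0/16 -> directly connected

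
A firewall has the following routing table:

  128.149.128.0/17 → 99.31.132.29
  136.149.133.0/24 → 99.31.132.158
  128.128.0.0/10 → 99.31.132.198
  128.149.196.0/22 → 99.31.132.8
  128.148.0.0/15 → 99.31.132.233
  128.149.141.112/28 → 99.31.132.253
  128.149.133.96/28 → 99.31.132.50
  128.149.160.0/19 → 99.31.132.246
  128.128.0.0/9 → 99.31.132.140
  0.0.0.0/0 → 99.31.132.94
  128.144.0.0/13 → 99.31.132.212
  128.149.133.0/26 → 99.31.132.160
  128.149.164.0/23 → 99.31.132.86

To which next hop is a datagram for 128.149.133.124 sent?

Routes whose prefix contains 128.149.133.124:
  0.0.0.0/0 (default, matches everything) -> 99.31.132.94
  128.128.0.0/9 (128.128.0.0 - 128.255.255.255) -> 99.31.132.140
  128.128.0.0/10 (128.128.0.0 - 128.191.255.255) -> 99.31.132.198
  128.144.0.0/13 (128.144.0.0 - 128.151.255.255) -> 99.31.132.212
  128.148.0.0/15 (128.148.0.0 - 128.149.255.255) -> 99.31.132.233
  128.149.128.0/17 (128.149.128.0 - 128.149.255.255) -> 99.31.132.29
More-specific entries that do NOT match:
  128.149.141.112/28 (128.149.141.112 - 128.149.141.127) does not contain 128.149.133.124
  128.149.133.96/28 (128.149.133.96 - 128.149.133.111) does not contain 128.149.133.124
  128.149.133.0/26 (128.149.133.0 - 128.149.133.63) does not contain 128.149.133.124
  136.149.133.0/24 (136.149.133.0 - 136.149.133.255) does not contain 128.149.133.124
  128.149.164.0/23 (128.149.164.0 - 128.149.165.255) does not contain 128.149.133.124
  128.149.196.0/22 (128.149.196.0 - 128.149.199.255) does not contain 128.149.133.124
  128.149.160.0/19 (128.149.160.0 - 128.149.191.255) does not contain 128.149.133.124
Longest matching prefix is /17 -> next hop 99.31.132.29.

99.31.132.29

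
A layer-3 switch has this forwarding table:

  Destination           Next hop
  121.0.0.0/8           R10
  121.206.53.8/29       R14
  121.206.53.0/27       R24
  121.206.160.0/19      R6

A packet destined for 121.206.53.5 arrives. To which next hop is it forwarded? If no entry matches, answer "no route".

R24

Routes whose prefix contains 121.206.53.5:
  121.0.0.0/8 (121.0.0.0 - 121.255.255.255) -> R10
  121.206.53.0/27 (121.206.53.0 - 121.206.53.31) -> R24
More-specific entries that do NOT match:
  121.206.53.8/29 (121.206.53.8 - 121.206.53.15) does not contain 121.206.53.5
Longest matching prefix is /27 -> next hop R24.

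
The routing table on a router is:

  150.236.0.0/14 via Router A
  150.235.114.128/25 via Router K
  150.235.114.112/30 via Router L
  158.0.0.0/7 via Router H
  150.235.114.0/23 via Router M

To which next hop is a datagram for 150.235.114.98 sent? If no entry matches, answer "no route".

Routes whose prefix contains 150.235.114.98:
  150.235.114.0/23 (150.235.114.0 - 150.235.115.255) -> Router M
More-specific entries that do NOT match:
  150.235.114.112/30 (150.235.114.112 - 150.235.114.115) does not contain 150.235.114.98
  150.235.114.128/25 (150.235.114.128 - 150.235.114.255) does not contain 150.235.114.98
Longest matching prefix is /23 -> next hop Router M.

Router M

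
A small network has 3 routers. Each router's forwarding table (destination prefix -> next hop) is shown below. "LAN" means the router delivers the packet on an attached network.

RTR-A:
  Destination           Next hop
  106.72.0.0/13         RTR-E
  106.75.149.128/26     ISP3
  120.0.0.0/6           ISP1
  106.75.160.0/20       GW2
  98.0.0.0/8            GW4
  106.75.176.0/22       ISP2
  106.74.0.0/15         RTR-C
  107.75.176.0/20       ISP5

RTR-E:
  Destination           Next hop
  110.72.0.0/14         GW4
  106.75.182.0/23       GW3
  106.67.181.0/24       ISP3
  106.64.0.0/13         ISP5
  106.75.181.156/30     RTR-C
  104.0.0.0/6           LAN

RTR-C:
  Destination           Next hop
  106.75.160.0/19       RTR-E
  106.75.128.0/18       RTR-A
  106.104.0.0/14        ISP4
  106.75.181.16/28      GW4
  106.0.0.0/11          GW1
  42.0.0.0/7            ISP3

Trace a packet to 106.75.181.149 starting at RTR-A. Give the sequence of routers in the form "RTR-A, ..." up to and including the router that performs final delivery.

At RTR-A: longest match for 106.75.181.149 is 106.74.0.0/15 -> RTR-C
At RTR-C: longest match for 106.75.181.149 is 106.75.160.0/19 -> RTR-E
At RTR-E: longest match for 106.75.181.149 is 104.0.0.0/6 -> LAN

RTR-A, RTR-C, RTR-E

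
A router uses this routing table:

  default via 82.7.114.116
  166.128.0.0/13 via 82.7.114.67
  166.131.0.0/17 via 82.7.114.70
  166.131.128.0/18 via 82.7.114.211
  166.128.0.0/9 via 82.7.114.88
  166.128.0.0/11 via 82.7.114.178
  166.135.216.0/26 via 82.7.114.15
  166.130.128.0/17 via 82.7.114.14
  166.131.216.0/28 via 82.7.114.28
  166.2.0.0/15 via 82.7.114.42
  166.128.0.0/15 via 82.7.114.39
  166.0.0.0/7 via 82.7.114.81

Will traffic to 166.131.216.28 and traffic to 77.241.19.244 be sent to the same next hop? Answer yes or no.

166.131.216.28: longest match 166.128.0.0/13 -> 82.7.114.67
77.241.19.244: longest match 0.0.0.0/0 -> 82.7.114.116

no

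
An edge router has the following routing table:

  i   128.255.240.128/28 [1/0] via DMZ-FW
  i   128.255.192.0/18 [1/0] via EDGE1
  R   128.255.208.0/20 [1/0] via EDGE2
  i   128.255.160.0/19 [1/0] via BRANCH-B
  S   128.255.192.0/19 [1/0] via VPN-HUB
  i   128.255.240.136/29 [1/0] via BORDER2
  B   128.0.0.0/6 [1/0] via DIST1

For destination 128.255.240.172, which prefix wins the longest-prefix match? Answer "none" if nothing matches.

128.255.192.0/18

Entries matching 128.255.240.172:
  128.0.0.0/6 (128.0.0.0 - 131.255.255.255)
  128.255.192.0/18 (128.255.192.0 - 128.255.255.255)
Most specific is 128.255.192.0/18.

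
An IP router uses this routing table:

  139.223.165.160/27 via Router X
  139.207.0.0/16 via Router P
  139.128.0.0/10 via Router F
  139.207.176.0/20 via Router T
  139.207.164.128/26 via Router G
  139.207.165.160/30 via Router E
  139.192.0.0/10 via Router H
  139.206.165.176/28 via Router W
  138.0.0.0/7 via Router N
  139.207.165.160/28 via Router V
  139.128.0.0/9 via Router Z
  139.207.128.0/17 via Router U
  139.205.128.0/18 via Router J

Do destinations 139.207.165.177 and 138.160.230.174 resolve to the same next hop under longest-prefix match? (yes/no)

139.207.165.177: longest match 139.207.128.0/17 -> Router U
138.160.230.174: longest match 138.0.0.0/7 -> Router N

no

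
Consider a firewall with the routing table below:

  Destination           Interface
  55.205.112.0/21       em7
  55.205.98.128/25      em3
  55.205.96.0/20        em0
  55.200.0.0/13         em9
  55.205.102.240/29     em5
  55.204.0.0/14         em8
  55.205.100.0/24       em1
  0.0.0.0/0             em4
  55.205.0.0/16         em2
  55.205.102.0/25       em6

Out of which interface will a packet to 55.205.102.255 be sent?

em0

Routes whose prefix contains 55.205.102.255:
  0.0.0.0/0 (default, matches everything) -> em4
  55.200.0.0/13 (55.200.0.0 - 55.207.255.255) -> em9
  55.204.0.0/14 (55.204.0.0 - 55.207.255.255) -> em8
  55.205.0.0/16 (55.205.0.0 - 55.205.255.255) -> em2
  55.205.96.0/20 (55.205.96.0 - 55.205.111.255) -> em0
More-specific entries that do NOT match:
  55.205.102.240/29 (55.205.102.240 - 55.205.102.247) does not contain 55.205.102.255
  55.205.98.128/25 (55.205.98.128 - 55.205.98.255) does not contain 55.205.102.255
  55.205.102.0/25 (55.205.102.0 - 55.205.102.127) does not contain 55.205.102.255
  55.205.100.0/24 (55.205.100.0 - 55.205.100.255) does not contain 55.205.102.255
  55.205.112.0/21 (55.205.112.0 - 55.205.119.255) does not contain 55.205.102.255
Longest matching prefix is /20 -> interface em0.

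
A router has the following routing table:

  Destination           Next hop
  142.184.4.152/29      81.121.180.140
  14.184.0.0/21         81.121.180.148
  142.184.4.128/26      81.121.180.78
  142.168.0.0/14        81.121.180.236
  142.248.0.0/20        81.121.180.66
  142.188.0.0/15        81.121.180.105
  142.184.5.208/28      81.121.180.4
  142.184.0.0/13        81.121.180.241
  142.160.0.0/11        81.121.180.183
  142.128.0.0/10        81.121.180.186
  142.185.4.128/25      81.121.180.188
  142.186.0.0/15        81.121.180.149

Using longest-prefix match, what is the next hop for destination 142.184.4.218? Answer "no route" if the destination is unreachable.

Routes whose prefix contains 142.184.4.218:
  142.128.0.0/10 (142.128.0.0 - 142.191.255.255) -> 81.121.180.186
  142.160.0.0/11 (142.160.0.0 - 142.191.255.255) -> 81.121.180.183
  142.184.0.0/13 (142.184.0.0 - 142.191.255.255) -> 81.121.180.241
More-specific entries that do NOT match:
  142.184.4.152/29 (142.184.4.152 - 142.184.4.159) does not contain 142.184.4.218
  142.184.5.208/28 (142.184.5.208 - 142.184.5.223) does not contain 142.184.4.218
  142.184.4.128/26 (142.184.4.128 - 142.184.4.191) does not contain 142.184.4.218
  142.185.4.128/25 (142.185.4.128 - 142.185.4.255) does not contain 142.184.4.218
  14.184.0.0/21 (14.184.0.0 - 14.184.7.255) does not contain 142.184.4.218
  142.248.0.0/20 (142.248.0.0 - 142.248.15.255) does not contain 142.184.4.218
  142.188.0.0/15 (142.188.0.0 - 142.189.255.255) does not contain 142.184.4.218
  142.186.0.0/15 (142.186.0.0 - 142.187.255.255) does not contain 142.184.4.218
  142.168.0.0/14 (142.168.0.0 - 142.171.255.255) does not contain 142.184.4.218
Longest matching prefix is /13 -> next hop 81.121.180.241.

81.121.180.241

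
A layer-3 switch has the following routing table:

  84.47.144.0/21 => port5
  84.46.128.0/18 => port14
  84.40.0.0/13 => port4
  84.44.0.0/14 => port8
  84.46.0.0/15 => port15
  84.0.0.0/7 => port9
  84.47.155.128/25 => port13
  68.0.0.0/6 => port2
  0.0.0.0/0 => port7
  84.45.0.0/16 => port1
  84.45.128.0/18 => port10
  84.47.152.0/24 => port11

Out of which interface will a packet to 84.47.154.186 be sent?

port15

Routes whose prefix contains 84.47.154.186:
  0.0.0.0/0 (default, matches everything) -> port7
  84.0.0.0/7 (84.0.0.0 - 85.255.255.255) -> port9
  84.40.0.0/13 (84.40.0.0 - 84.47.255.255) -> port4
  84.44.0.0/14 (84.44.0.0 - 84.47.255.255) -> port8
  84.46.0.0/15 (84.46.0.0 - 84.47.255.255) -> port15
More-specific entries that do NOT match:
  84.47.155.128/25 (84.47.155.128 - 84.47.155.255) does not contain 84.47.154.186
  84.47.152.0/24 (84.47.152.0 - 84.47.152.255) does not contain 84.47.154.186
  84.47.144.0/21 (84.47.144.0 - 84.47.151.255) does not contain 84.47.154.186
  84.46.128.0/18 (84.46.128.0 - 84.46.191.255) does not contain 84.47.154.186
  84.45.128.0/18 (84.45.128.0 - 84.45.191.255) does not contain 84.47.154.186
  84.45.0.0/16 (84.45.0.0 - 84.45.255.255) does not contain 84.47.154.186
Longest matching prefix is /15 -> interface port15.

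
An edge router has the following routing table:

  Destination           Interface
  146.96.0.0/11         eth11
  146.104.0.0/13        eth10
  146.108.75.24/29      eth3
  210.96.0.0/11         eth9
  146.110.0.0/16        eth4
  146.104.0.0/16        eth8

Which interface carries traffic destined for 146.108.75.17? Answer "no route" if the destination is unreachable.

eth10

Routes whose prefix contains 146.108.75.17:
  146.96.0.0/11 (146.96.0.0 - 146.127.255.255) -> eth11
  146.104.0.0/13 (146.104.0.0 - 146.111.255.255) -> eth10
More-specific entries that do NOT match:
  146.108.75.24/29 (146.108.75.24 - 146.108.75.31) does not contain 146.108.75.17
  146.110.0.0/16 (146.110.0.0 - 146.110.255.255) does not contain 146.108.75.17
  146.104.0.0/16 (146.104.0.0 - 146.104.255.255) does not contain 146.108.75.17
Longest matching prefix is /13 -> interface eth10.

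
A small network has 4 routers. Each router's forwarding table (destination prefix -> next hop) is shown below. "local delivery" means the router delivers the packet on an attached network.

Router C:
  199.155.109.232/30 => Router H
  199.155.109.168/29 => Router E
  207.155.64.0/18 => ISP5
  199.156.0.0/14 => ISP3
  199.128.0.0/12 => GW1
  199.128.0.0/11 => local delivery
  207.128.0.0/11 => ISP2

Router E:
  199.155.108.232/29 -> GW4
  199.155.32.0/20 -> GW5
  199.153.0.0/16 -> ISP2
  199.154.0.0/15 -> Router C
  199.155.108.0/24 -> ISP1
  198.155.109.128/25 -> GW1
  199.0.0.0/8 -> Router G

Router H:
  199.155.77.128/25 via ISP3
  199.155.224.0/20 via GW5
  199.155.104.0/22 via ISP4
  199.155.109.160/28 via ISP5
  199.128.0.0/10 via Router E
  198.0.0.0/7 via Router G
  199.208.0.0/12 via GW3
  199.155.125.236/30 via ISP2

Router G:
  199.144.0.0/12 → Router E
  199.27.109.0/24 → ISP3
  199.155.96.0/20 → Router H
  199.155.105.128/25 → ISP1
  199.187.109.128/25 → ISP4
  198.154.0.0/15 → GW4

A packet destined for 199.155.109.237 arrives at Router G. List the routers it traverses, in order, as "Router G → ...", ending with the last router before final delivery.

Router G → Router H → Router E → Router C

At Router G: longest match for 199.155.109.237 is 199.155.96.0/20 -> Router H
At Router H: longest match for 199.155.109.237 is 199.128.0.0/10 -> Router E
At Router E: longest match for 199.155.109.237 is 199.154.0.0/15 -> Router C
At Router C: longest match for 199.155.109.237 is 199.128.0.0/11 -> local delivery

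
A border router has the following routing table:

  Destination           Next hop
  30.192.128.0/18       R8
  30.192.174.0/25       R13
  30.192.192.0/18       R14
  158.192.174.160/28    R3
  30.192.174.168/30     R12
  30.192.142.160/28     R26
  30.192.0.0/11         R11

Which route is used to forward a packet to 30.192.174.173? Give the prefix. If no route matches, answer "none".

30.192.128.0/18

Entries matching 30.192.174.173:
  30.192.0.0/11 (30.192.0.0 - 30.223.255.255)
  30.192.128.0/18 (30.192.128.0 - 30.192.191.255)
Most specific is 30.192.128.0/18.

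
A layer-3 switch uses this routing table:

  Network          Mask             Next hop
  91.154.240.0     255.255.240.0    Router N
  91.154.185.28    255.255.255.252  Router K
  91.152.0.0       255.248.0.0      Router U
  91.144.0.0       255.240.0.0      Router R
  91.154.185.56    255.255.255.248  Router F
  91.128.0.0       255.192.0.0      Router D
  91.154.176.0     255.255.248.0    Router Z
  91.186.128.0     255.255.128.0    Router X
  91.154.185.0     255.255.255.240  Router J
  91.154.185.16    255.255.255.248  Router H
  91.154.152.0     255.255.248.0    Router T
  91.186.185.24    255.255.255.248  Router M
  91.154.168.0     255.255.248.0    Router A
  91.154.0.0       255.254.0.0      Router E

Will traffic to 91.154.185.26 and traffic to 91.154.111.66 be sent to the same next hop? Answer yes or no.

yes

91.154.185.26: longest match 91.154.0.0/15 -> Router E
91.154.111.66: longest match 91.154.0.0/15 -> Router E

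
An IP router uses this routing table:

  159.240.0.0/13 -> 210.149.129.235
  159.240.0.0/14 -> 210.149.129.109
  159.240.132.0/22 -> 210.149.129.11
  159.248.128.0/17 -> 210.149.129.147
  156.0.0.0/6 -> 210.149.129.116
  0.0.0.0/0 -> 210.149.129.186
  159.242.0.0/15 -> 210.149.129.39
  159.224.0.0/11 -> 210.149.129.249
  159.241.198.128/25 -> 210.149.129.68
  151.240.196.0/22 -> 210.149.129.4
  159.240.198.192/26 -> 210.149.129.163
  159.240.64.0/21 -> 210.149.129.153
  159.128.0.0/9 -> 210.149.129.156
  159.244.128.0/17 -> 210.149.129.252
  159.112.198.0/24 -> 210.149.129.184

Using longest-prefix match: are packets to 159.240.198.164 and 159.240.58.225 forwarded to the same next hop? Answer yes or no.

159.240.198.164: longest match 159.240.0.0/14 -> 210.149.129.109
159.240.58.225: longest match 159.240.0.0/14 -> 210.149.129.109

yes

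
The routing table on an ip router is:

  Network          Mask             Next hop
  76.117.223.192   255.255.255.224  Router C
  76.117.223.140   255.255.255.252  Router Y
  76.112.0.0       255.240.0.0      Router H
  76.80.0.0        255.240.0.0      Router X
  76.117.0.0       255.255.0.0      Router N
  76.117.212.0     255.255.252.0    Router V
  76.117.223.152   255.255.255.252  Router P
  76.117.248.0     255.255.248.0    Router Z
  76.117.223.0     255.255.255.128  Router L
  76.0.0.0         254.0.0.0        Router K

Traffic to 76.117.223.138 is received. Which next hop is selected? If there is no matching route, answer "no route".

Router N

Routes whose prefix contains 76.117.223.138:
  76.0.0.0/7 (76.0.0.0 - 77.255.255.255) -> Router K
  76.112.0.0/12 (76.112.0.0 - 76.127.255.255) -> Router H
  76.117.0.0/16 (76.117.0.0 - 76.117.255.255) -> Router N
More-specific entries that do NOT match:
  76.117.223.140/30 (76.117.223.140 - 76.117.223.143) does not contain 76.117.223.138
  76.117.223.152/30 (76.117.223.152 - 76.117.223.155) does not contain 76.117.223.138
  76.117.223.192/27 (76.117.223.192 - 76.117.223.223) does not contain 76.117.223.138
  76.117.223.0/25 (76.117.223.0 - 76.117.223.127) does not contain 76.117.223.138
  76.117.212.0/22 (76.117.212.0 - 76.117.215.255) does not contain 76.117.223.138
  76.117.248.0/21 (76.117.248.0 - 76.117.255.255) does not contain 76.117.223.138
Longest matching prefix is /16 -> next hop Router N.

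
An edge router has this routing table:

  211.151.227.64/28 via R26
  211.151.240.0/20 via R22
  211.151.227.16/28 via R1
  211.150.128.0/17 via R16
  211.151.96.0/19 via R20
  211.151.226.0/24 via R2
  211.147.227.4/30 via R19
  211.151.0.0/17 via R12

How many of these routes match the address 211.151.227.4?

0

No listed prefix contains 211.151.227.4.
Total matching entries: 0.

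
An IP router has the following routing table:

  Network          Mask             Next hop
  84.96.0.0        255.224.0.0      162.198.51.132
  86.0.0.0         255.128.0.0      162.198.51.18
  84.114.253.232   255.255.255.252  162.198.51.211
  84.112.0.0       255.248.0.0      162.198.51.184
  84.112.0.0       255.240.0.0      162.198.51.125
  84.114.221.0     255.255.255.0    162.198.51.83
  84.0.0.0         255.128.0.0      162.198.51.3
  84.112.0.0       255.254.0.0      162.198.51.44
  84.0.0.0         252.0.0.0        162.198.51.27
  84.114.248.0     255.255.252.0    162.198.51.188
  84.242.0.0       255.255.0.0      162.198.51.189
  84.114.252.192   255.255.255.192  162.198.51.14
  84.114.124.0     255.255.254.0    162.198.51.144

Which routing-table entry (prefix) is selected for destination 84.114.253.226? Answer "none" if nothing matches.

84.112.0.0/13

Entries matching 84.114.253.226:
  84.0.0.0/6 (84.0.0.0 - 87.255.255.255)
  84.0.0.0/9 (84.0.0.0 - 84.127.255.255)
  84.96.0.0/11 (84.96.0.0 - 84.127.255.255)
  84.112.0.0/12 (84.112.0.0 - 84.127.255.255)
  84.112.0.0/13 (84.112.0.0 - 84.119.255.255)
Most specific is 84.112.0.0/13.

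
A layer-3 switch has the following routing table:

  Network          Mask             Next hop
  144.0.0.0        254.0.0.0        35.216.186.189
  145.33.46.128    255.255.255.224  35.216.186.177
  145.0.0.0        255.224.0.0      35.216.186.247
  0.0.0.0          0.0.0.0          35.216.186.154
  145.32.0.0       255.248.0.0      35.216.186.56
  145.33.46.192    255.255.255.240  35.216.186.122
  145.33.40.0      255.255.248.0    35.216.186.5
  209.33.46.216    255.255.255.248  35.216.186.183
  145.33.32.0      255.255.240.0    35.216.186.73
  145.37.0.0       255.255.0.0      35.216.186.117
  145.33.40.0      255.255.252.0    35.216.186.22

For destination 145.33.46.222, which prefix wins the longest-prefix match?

145.33.40.0/21

Entries matching 145.33.46.222:
  0.0.0.0/0 (default, matches everything)
  144.0.0.0/7 (144.0.0.0 - 145.255.255.255)
  145.32.0.0/13 (145.32.0.0 - 145.39.255.255)
  145.33.32.0/20 (145.33.32.0 - 145.33.47.255)
  145.33.40.0/21 (145.33.40.0 - 145.33.47.255)
Most specific is 145.33.40.0/21.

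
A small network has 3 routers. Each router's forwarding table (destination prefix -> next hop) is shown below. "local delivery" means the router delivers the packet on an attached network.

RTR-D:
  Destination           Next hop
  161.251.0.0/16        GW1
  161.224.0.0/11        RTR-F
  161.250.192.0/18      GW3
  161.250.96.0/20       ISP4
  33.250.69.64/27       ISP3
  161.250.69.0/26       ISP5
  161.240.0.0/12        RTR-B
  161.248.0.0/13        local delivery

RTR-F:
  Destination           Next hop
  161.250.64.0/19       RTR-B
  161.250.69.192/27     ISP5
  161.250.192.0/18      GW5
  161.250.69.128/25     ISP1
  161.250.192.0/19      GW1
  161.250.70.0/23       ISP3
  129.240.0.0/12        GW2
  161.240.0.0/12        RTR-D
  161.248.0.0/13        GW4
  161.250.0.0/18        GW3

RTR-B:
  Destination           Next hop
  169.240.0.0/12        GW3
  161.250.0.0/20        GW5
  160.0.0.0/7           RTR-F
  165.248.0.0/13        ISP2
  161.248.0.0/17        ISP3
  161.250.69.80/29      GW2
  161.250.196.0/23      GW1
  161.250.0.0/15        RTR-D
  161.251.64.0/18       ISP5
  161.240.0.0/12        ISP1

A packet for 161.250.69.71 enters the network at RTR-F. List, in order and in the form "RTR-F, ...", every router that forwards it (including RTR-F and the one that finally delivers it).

RTR-F, RTR-B, RTR-D

At RTR-F: longest match for 161.250.69.71 is 161.250.64.0/19 -> RTR-B
At RTR-B: longest match for 161.250.69.71 is 161.250.0.0/15 -> RTR-D
At RTR-D: longest match for 161.250.69.71 is 161.248.0.0/13 -> local delivery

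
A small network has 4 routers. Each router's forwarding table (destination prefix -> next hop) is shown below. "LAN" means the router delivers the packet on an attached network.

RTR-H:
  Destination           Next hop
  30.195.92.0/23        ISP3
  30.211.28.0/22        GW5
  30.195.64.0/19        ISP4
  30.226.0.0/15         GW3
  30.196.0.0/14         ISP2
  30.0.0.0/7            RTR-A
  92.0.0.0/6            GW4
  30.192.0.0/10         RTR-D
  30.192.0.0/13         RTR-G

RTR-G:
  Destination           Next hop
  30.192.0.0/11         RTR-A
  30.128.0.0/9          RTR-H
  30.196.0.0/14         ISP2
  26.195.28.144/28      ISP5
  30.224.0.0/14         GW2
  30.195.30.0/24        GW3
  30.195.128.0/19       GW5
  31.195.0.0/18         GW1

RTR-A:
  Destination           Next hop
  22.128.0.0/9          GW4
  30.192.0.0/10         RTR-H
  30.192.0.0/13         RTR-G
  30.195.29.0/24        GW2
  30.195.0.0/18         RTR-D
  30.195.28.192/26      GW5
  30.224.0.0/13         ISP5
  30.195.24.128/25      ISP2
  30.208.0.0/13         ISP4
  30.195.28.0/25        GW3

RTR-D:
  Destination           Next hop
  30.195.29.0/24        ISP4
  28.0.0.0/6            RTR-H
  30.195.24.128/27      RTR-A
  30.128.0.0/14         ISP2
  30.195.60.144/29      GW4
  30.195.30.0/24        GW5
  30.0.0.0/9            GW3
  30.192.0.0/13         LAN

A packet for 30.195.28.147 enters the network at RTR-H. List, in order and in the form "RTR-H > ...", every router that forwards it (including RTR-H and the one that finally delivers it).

RTR-H > RTR-G > RTR-A > RTR-D

At RTR-H: longest match for 30.195.28.147 is 30.192.0.0/13 -> RTR-G
At RTR-G: longest match for 30.195.28.147 is 30.192.0.0/11 -> RTR-A
At RTR-A: longest match for 30.195.28.147 is 30.195.0.0/18 -> RTR-D
At RTR-D: longest match for 30.195.28.147 is 30.192.0.0/13 -> LAN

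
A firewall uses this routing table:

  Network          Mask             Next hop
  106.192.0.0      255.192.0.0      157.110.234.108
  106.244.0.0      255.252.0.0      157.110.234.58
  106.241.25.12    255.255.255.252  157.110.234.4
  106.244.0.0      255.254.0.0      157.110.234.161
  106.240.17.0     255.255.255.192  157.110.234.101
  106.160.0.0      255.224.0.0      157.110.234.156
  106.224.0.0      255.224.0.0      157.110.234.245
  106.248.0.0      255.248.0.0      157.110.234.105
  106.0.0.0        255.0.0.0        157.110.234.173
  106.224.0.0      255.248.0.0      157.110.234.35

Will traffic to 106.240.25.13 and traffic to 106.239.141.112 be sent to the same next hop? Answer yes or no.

yes

106.240.25.13: longest match 106.224.0.0/11 -> 157.110.234.245
106.239.141.112: longest match 106.224.0.0/11 -> 157.110.234.245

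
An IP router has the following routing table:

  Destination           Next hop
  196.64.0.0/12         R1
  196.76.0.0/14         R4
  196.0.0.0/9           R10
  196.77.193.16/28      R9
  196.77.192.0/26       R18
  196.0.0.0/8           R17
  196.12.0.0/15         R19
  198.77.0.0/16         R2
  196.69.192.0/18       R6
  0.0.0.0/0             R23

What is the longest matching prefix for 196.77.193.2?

Entries matching 196.77.193.2:
  0.0.0.0/0 (default, matches everything)
  196.0.0.0/8 (196.0.0.0 - 196.255.255.255)
  196.0.0.0/9 (196.0.0.0 - 196.127.255.255)
  196.64.0.0/12 (196.64.0.0 - 196.79.255.255)
  196.76.0.0/14 (196.76.0.0 - 196.79.255.255)
Most specific is 196.76.0.0/14.

196.76.0.0/14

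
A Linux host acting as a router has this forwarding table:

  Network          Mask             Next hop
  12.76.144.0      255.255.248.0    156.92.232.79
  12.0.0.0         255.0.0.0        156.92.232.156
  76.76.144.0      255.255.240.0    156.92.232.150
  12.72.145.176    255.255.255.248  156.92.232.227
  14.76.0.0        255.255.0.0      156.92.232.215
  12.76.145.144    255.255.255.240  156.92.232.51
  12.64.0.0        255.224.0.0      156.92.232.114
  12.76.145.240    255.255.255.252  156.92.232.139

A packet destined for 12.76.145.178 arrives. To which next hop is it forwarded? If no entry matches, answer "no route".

Routes whose prefix contains 12.76.145.178:
  12.0.0.0/8 (12.0.0.0 - 12.255.255.255) -> 156.92.232.156
  12.64.0.0/11 (12.64.0.0 - 12.95.255.255) -> 156.92.232.114
  12.76.144.0/21 (12.76.144.0 - 12.76.151.255) -> 156.92.232.79
More-specific entries that do NOT match:
  12.76.145.240/30 (12.76.145.240 - 12.76.145.243) does not contain 12.76.145.178
  12.72.145.176/29 (12.72.145.176 - 12.72.145.183) does not contain 12.76.145.178
  12.76.145.144/28 (12.76.145.144 - 12.76.145.159) does not contain 12.76.145.178
Longest matching prefix is /21 -> next hop 156.92.232.79.

156.92.232.79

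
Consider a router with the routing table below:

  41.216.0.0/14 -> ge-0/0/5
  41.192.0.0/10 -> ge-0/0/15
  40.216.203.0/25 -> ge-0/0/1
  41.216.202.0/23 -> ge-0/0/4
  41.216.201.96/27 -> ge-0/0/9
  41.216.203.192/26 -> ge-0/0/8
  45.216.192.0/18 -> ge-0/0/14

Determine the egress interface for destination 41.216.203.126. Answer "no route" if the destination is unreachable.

Routes whose prefix contains 41.216.203.126:
  41.192.0.0/10 (41.192.0.0 - 41.255.255.255) -> ge-0/0/15
  41.216.0.0/14 (41.216.0.0 - 41.219.255.255) -> ge-0/0/5
  41.216.202.0/23 (41.216.202.0 - 41.216.203.255) -> ge-0/0/4
More-specific entries that do NOT match:
  41.216.201.96/27 (41.216.201.96 - 41.216.201.127) does not contain 41.216.203.126
  41.216.203.192/26 (41.216.203.192 - 41.216.203.255) does not contain 41.216.203.126
  40.216.203.0/25 (40.216.203.0 - 40.216.203.127) does not contain 41.216.203.126
Longest matching prefix is /23 -> interface ge-0/0/4.

ge-0/0/4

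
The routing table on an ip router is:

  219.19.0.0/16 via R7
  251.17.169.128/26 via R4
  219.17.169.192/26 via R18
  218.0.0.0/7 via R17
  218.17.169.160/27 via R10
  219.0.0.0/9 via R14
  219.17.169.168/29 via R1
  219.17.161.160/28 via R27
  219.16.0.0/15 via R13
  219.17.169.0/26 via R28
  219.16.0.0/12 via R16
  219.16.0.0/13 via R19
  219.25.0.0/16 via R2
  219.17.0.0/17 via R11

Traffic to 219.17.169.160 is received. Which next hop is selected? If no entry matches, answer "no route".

Routes whose prefix contains 219.17.169.160:
  218.0.0.0/7 (218.0.0.0 - 219.255.255.255) -> R17
  219.0.0.0/9 (219.0.0.0 - 219.127.255.255) -> R14
  219.16.0.0/12 (219.16.0.0 - 219.31.255.255) -> R16
  219.16.0.0/13 (219.16.0.0 - 219.23.255.255) -> R19
  219.16.0.0/15 (219.16.0.0 - 219.17.255.255) -> R13
More-specific entries that do NOT match:
  219.17.169.168/29 (219.17.169.168 - 219.17.169.175) does not contain 219.17.169.160
  219.17.161.160/28 (219.17.161.160 - 219.17.161.175) does not contain 219.17.169.160
  218.17.169.160/27 (218.17.169.160 - 218.17.169.191) does not contain 219.17.169.160
  251.17.169.128/26 (251.17.169.128 - 251.17.169.191) does not contain 219.17.169.160
  219.17.169.192/26 (219.17.169.192 - 219.17.169.255) does not contain 219.17.169.160
  219.17.169.0/26 (219.17.169.0 - 219.17.169.63) does not contain 219.17.169.160
  219.17.0.0/17 (219.17.0.0 - 219.17.127.255) does not contain 219.17.169.160
  219.19.0.0/16 (219.19.0.0 - 219.19.255.255) does not contain 219.17.169.160
  219.25.0.0/16 (219.25.0.0 - 219.25.255.255) does not contain 219.17.169.160
Longest matching prefix is /15 -> next hop R13.

R13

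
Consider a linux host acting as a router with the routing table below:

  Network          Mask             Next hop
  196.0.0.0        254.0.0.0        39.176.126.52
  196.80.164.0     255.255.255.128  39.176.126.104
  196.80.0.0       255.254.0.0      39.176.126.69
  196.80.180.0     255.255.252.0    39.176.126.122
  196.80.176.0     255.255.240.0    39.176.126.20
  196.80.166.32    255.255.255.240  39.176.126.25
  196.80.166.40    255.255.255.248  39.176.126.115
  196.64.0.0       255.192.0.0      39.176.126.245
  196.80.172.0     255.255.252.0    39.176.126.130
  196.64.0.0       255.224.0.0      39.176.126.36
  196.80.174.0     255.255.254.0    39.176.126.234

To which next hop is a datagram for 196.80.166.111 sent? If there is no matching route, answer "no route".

39.176.126.69

Routes whose prefix contains 196.80.166.111:
  196.0.0.0/7 (196.0.0.0 - 197.255.255.255) -> 39.176.126.52
  196.64.0.0/10 (196.64.0.0 - 196.127.255.255) -> 39.176.126.245
  196.64.0.0/11 (196.64.0.0 - 196.95.255.255) -> 39.176.126.36
  196.80.0.0/15 (196.80.0.0 - 196.81.255.255) -> 39.176.126.69
More-specific entries that do NOT match:
  196.80.166.40/29 (196.80.166.40 - 196.80.166.47) does not contain 196.80.166.111
  196.80.166.32/28 (196.80.166.32 - 196.80.166.47) does not contain 196.80.166.111
  196.80.164.0/25 (196.80.164.0 - 196.80.164.127) does not contain 196.80.166.111
  196.80.174.0/23 (196.80.174.0 - 196.80.175.255) does not contain 196.80.166.111
  196.80.180.0/22 (196.80.180.0 - 196.80.183.255) does not contain 196.80.166.111
  196.80.172.0/22 (196.80.172.0 - 196.80.175.255) does not contain 196.80.166.111
  196.80.176.0/20 (196.80.176.0 - 196.80.191.255) does not contain 196.80.166.111
Longest matching prefix is /15 -> next hop 39.176.126.69.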